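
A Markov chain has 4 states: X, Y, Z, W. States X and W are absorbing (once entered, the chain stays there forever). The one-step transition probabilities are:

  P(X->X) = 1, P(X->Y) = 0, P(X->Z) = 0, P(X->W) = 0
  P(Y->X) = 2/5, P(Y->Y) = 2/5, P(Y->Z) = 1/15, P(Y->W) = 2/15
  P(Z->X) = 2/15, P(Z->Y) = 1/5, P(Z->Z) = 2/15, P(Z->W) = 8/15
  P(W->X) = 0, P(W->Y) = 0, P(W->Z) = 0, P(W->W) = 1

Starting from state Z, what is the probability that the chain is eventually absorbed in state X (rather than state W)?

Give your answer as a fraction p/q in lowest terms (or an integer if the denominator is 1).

Answer: 6/19

Derivation:
Let a_i = P(absorbed in X | start in state i).
Boundary conditions: a_X = 1, a_W = 0.
For each transient state i, a_i = sum_j P(i->j) * a_j:
  a_Y = 2/5*a_X + 2/5*a_Y + 1/15*a_Z + 2/15*a_W
  a_Z = 2/15*a_X + 1/5*a_Y + 2/15*a_Z + 8/15*a_W

Substituting a_X = 1 and a_W = 0, rearrange to (I - Q) a = r where r[i] = P(i -> X):
  [3/5, -1/15] . (a_Y, a_Z) = 2/5
  [-1/5, 13/15] . (a_Y, a_Z) = 2/15

Solving yields:
  a_Y = 40/57
  a_Z = 6/19

Starting state is Z, so the absorption probability is a_Z = 6/19.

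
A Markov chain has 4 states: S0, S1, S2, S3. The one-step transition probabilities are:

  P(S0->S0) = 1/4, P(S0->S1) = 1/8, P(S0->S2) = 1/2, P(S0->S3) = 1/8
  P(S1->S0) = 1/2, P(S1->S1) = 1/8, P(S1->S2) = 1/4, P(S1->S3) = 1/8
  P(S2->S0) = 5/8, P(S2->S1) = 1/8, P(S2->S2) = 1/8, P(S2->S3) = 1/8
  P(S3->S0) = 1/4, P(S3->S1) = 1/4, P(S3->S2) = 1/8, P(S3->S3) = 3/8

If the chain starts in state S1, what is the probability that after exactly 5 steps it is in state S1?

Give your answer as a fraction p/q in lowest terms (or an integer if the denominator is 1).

Computing P^5 by repeated multiplication:
P^1 =
  S0: [1/4, 1/8, 1/2, 1/8]
  S1: [1/2, 1/8, 1/4, 1/8]
  S2: [5/8, 1/8, 1/8, 1/8]
  S3: [1/4, 1/4, 1/8, 3/8]
P^2 =
  S0: [15/32, 9/64, 15/64, 5/32]
  S1: [3/8, 9/64, 21/64, 5/32]
  S2: [21/64, 9/64, 3/8, 5/32]
  S3: [23/64, 11/64, 1/4, 7/32]
P^3 =
  S0: [191/512, 37/256, 163/512, 21/128]
  S1: [209/512, 37/256, 145/512, 21/128]
  S2: [109/256, 37/256, 17/64, 21/128]
  S3: [99/256, 39/256, 9/32, 23/128]
P^4 =
  S0: [1661/4096, 149/1024, 1159/4096, 85/512]
  S1: [1607/4096, 149/1024, 1213/4096, 85/512]
  S2: [395/1024, 149/1024, 155/512, 85/512]
  S3: [403/1024, 151/1024, 37/128, 87/512]
P^5 =
  S0: [12861/32768, 597/4096, 9675/32768, 341/2048]
  S1: [13023/32768, 597/4096, 9513/32768, 341/2048]
  S2: [819/2048, 597/4096, 1179/4096, 341/2048]
  S3: [1619/4096, 599/4096, 149/512, 343/2048]

(P^5)[S1 -> S1] = 597/4096

Answer: 597/4096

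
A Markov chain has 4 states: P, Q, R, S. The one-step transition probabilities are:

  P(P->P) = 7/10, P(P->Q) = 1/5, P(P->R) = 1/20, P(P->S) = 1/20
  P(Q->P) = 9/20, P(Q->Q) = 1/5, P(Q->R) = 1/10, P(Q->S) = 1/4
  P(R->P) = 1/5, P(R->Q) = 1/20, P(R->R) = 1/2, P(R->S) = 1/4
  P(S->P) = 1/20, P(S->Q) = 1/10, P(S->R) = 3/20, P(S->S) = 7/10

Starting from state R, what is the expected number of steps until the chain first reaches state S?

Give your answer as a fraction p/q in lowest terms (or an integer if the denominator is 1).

Let h_i = expected steps to first reach S from state i.
Boundary: h_S = 0.
First-step equations for the other states:
  h_P = 1 + 7/10*h_P + 1/5*h_Q + 1/20*h_R + 1/20*h_S
  h_Q = 1 + 9/20*h_P + 1/5*h_Q + 1/10*h_R + 1/4*h_S
  h_R = 1 + 1/5*h_P + 1/20*h_Q + 1/2*h_R + 1/4*h_S

Substituting h_S = 0 and rearranging gives the linear system (I - Q) h = 1:
  [3/10, -1/5, -1/20] . (h_P, h_Q, h_R) = 1
  [-9/20, 4/5, -1/10] . (h_P, h_Q, h_R) = 1
  [-1/5, -1/20, 1/2] . (h_P, h_Q, h_R) = 1

Solving yields:
  h_P = 4460/483
  h_Q = 500/69
  h_R = 3100/483

Starting state is R, so the expected hitting time is h_R = 3100/483.

Answer: 3100/483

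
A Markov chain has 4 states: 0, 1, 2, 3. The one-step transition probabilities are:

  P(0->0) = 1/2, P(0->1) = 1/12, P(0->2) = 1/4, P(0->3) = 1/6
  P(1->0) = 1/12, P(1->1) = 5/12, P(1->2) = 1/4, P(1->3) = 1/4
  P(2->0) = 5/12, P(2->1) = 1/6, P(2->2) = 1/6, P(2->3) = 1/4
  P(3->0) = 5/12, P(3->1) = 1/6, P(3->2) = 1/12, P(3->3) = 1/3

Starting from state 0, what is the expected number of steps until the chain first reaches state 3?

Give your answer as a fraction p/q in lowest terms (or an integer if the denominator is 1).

Let h_i = expected steps to first reach 3 from state i.
Boundary: h_3 = 0.
First-step equations for the other states:
  h_0 = 1 + 1/2*h_0 + 1/12*h_1 + 1/4*h_2 + 1/6*h_3
  h_1 = 1 + 1/12*h_0 + 5/12*h_1 + 1/4*h_2 + 1/4*h_3
  h_2 = 1 + 5/12*h_0 + 1/6*h_1 + 1/6*h_2 + 1/4*h_3

Substituting h_3 = 0 and rearranging gives the linear system (I - Q) h = 1:
  [1/2, -1/12, -1/4] . (h_0, h_1, h_2) = 1
  [-1/12, 7/12, -1/4] . (h_0, h_1, h_2) = 1
  [-5/12, -1/6, 5/6] . (h_0, h_1, h_2) = 1

Solving yields:
  h_0 = 156/31
  h_1 = 273/62
  h_2 = 285/62

Starting state is 0, so the expected hitting time is h_0 = 156/31.

Answer: 156/31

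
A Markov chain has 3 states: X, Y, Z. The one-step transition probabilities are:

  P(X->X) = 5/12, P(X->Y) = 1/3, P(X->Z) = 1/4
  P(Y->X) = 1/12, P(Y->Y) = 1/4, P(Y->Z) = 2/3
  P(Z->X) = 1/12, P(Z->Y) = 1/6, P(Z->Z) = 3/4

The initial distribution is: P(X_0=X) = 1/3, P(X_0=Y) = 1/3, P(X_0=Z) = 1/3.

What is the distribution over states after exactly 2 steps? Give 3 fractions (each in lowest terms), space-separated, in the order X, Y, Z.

Propagating the distribution step by step (d_{t+1} = d_t * P):
d_0 = (X=1/3, Y=1/3, Z=1/3)
  d_1[X] = 1/3*5/12 + 1/3*1/12 + 1/3*1/12 = 7/36
  d_1[Y] = 1/3*1/3 + 1/3*1/4 + 1/3*1/6 = 1/4
  d_1[Z] = 1/3*1/4 + 1/3*2/3 + 1/3*3/4 = 5/9
d_1 = (X=7/36, Y=1/4, Z=5/9)
  d_2[X] = 7/36*5/12 + 1/4*1/12 + 5/9*1/12 = 4/27
  d_2[Y] = 7/36*1/3 + 1/4*1/4 + 5/9*1/6 = 95/432
  d_2[Z] = 7/36*1/4 + 1/4*2/3 + 5/9*3/4 = 91/144
d_2 = (X=4/27, Y=95/432, Z=91/144)

Answer: 4/27 95/432 91/144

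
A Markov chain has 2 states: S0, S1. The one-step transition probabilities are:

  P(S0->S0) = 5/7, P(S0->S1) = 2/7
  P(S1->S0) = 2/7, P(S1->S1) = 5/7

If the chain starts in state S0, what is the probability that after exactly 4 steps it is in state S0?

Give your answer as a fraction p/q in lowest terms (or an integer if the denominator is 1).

Computing P^4 by repeated multiplication:
P^1 =
  S0: [5/7, 2/7]
  S1: [2/7, 5/7]
P^2 =
  S0: [29/49, 20/49]
  S1: [20/49, 29/49]
P^3 =
  S0: [185/343, 158/343]
  S1: [158/343, 185/343]
P^4 =
  S0: [1241/2401, 1160/2401]
  S1: [1160/2401, 1241/2401]

(P^4)[S0 -> S0] = 1241/2401

Answer: 1241/2401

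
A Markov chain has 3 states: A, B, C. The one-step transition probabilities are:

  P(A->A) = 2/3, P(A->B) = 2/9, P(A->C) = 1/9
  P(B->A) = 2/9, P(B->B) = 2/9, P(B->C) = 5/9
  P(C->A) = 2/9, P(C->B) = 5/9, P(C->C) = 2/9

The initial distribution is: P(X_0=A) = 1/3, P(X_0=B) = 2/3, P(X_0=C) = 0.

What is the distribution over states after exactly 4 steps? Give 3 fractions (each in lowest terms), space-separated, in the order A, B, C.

Propagating the distribution step by step (d_{t+1} = d_t * P):
d_0 = (A=1/3, B=2/3, C=0)
  d_1[A] = 1/3*2/3 + 2/3*2/9 + 0*2/9 = 10/27
  d_1[B] = 1/3*2/9 + 2/3*2/9 + 0*5/9 = 2/9
  d_1[C] = 1/3*1/9 + 2/3*5/9 + 0*2/9 = 11/27
d_1 = (A=10/27, B=2/9, C=11/27)
  d_2[A] = 10/27*2/3 + 2/9*2/9 + 11/27*2/9 = 94/243
  d_2[B] = 10/27*2/9 + 2/9*2/9 + 11/27*5/9 = 29/81
  d_2[C] = 10/27*1/9 + 2/9*5/9 + 11/27*2/9 = 62/243
d_2 = (A=94/243, B=29/81, C=62/243)
  d_3[A] = 94/243*2/3 + 29/81*2/9 + 62/243*2/9 = 862/2187
  d_3[B] = 94/243*2/9 + 29/81*2/9 + 62/243*5/9 = 224/729
  d_3[C] = 94/243*1/9 + 29/81*5/9 + 62/243*2/9 = 653/2187
d_3 = (A=862/2187, B=224/729, C=653/2187)
  d_4[A] = 862/2187*2/3 + 224/729*2/9 + 653/2187*2/9 = 7822/19683
  d_4[B] = 862/2187*2/9 + 224/729*2/9 + 653/2187*5/9 = 2111/6561
  d_4[C] = 862/2187*1/9 + 224/729*5/9 + 653/2187*2/9 = 5528/19683
d_4 = (A=7822/19683, B=2111/6561, C=5528/19683)

Answer: 7822/19683 2111/6561 5528/19683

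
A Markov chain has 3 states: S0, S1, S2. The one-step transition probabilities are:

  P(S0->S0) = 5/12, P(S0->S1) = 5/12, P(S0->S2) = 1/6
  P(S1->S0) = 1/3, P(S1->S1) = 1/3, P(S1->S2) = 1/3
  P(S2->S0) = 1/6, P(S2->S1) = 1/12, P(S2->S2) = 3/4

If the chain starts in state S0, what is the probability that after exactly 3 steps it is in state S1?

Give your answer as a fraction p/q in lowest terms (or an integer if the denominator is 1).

Answer: 481/1728

Derivation:
Computing P^3 by repeated multiplication:
P^1 =
  S0: [5/12, 5/12, 1/6]
  S1: [1/3, 1/3, 1/3]
  S2: [1/6, 1/12, 3/4]
P^2 =
  S0: [49/144, 47/144, 1/3]
  S1: [11/36, 5/18, 5/12]
  S2: [2/9, 23/144, 89/144]
P^3 =
  S0: [529/1728, 481/1728, 359/864]
  S1: [125/432, 55/216, 197/432]
  S2: [215/864, 341/1728, 319/576]

(P^3)[S0 -> S1] = 481/1728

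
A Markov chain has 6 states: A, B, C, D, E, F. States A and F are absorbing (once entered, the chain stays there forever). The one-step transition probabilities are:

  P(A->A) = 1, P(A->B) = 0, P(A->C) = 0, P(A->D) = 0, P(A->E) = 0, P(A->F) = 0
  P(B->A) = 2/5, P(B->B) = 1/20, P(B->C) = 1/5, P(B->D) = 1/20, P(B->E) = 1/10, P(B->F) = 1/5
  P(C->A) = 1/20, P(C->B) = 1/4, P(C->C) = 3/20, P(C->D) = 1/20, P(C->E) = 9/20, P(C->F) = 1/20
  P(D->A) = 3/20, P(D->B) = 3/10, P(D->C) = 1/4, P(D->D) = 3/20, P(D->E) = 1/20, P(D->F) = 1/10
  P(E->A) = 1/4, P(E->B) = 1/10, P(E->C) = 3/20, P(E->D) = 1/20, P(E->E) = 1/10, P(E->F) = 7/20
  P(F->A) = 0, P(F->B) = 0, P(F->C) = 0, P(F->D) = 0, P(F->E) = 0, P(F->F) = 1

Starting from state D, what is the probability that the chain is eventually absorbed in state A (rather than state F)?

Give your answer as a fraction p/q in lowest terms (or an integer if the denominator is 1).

Let a_i = P(absorbed in A | start in state i).
Boundary conditions: a_A = 1, a_F = 0.
For each transient state i, a_i = sum_j P(i->j) * a_j:
  a_B = 2/5*a_A + 1/20*a_B + 1/5*a_C + 1/20*a_D + 1/10*a_E + 1/5*a_F
  a_C = 1/20*a_A + 1/4*a_B + 3/20*a_C + 1/20*a_D + 9/20*a_E + 1/20*a_F
  a_D = 3/20*a_A + 3/10*a_B + 1/4*a_C + 3/20*a_D + 1/20*a_E + 1/10*a_F
  a_E = 1/4*a_A + 1/10*a_B + 3/20*a_C + 1/20*a_D + 1/10*a_E + 7/20*a_F

Substituting a_A = 1 and a_F = 0, rearrange to (I - Q) a = r where r[i] = P(i -> A):
  [19/20, -1/5, -1/20, -1/10] . (a_B, a_C, a_D, a_E) = 2/5
  [-1/4, 17/20, -1/20, -9/20] . (a_B, a_C, a_D, a_E) = 1/20
  [-3/10, -1/4, 17/20, -1/20] . (a_B, a_C, a_D, a_E) = 3/20
  [-1/10, -3/20, -1/20, 9/10] . (a_B, a_C, a_D, a_E) = 1/4

Solving yields:
  a_B = 45640/74993
  a_C = 2039/3947
  a_D = 42780/74993
  a_E = 34736/74993

Starting state is D, so the absorption probability is a_D = 42780/74993.

Answer: 42780/74993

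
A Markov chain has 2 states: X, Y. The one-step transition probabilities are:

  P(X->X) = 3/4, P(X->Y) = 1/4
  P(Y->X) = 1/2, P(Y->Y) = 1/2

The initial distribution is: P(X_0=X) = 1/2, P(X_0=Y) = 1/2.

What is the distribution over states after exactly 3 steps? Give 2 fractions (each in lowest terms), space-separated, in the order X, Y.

Propagating the distribution step by step (d_{t+1} = d_t * P):
d_0 = (X=1/2, Y=1/2)
  d_1[X] = 1/2*3/4 + 1/2*1/2 = 5/8
  d_1[Y] = 1/2*1/4 + 1/2*1/2 = 3/8
d_1 = (X=5/8, Y=3/8)
  d_2[X] = 5/8*3/4 + 3/8*1/2 = 21/32
  d_2[Y] = 5/8*1/4 + 3/8*1/2 = 11/32
d_2 = (X=21/32, Y=11/32)
  d_3[X] = 21/32*3/4 + 11/32*1/2 = 85/128
  d_3[Y] = 21/32*1/4 + 11/32*1/2 = 43/128
d_3 = (X=85/128, Y=43/128)

Answer: 85/128 43/128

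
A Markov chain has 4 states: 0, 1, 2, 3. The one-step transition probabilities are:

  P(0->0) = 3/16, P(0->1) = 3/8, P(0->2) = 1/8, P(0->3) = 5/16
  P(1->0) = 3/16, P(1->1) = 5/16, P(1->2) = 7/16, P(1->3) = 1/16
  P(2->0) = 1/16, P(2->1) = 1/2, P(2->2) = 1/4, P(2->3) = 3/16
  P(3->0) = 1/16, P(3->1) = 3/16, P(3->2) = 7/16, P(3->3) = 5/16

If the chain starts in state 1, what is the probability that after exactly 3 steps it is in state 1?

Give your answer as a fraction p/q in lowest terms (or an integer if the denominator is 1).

Answer: 181/512

Derivation:
Computing P^3 by repeated multiplication:
P^1 =
  0: [3/16, 3/8, 1/8, 5/16]
  1: [3/16, 5/16, 7/16, 1/16]
  2: [1/16, 1/2, 1/4, 3/16]
  3: [1/16, 3/16, 7/16, 5/16]
P^2 =
  0: [17/128, 79/256, 91/256, 13/64]
  1: [1/8, 51/128, 19/64, 23/128]
  2: [17/128, 87/256, 95/256, 5/32]
  3: [3/32, 23/64, 43/128, 27/128]
P^3 =
  0: [241/2048, 1483/4096, 1349/4096, 391/2048]
  1: [131/1024, 181/512, 351/1024, 45/256]
  2: [249/2048, 1519/4096, 1337/4096, 371/2048]
  3: [61/512, 727/2048, 707/2048, 185/1024]

(P^3)[1 -> 1] = 181/512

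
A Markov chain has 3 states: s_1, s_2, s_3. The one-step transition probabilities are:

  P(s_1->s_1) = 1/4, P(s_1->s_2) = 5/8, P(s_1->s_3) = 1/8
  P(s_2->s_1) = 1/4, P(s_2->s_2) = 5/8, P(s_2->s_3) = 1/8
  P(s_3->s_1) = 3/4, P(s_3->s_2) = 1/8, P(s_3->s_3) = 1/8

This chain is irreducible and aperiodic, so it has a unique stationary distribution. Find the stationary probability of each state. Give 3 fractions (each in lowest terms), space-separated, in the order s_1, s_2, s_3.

The stationary distribution satisfies pi = pi * P, i.e.:
  pi_s_1 = 1/4*pi_s_1 + 1/4*pi_s_2 + 3/4*pi_s_3
  pi_s_2 = 5/8*pi_s_1 + 5/8*pi_s_2 + 1/8*pi_s_3
  pi_s_3 = 1/8*pi_s_1 + 1/8*pi_s_2 + 1/8*pi_s_3
with normalization: pi_s_1 + pi_s_2 + pi_s_3 = 1.

Using the first 2 balance equations plus normalization, the linear system A*pi = b is:
  [-3/4, 1/4, 3/4] . pi = 0
  [5/8, -3/8, 1/8] . pi = 0
  [1, 1, 1] . pi = 1

Solving yields:
  pi_s_1 = 5/16
  pi_s_2 = 9/16
  pi_s_3 = 1/8

Verification (pi * P):
  5/16*1/4 + 9/16*1/4 + 1/8*3/4 = 5/16 = pi_s_1  (ok)
  5/16*5/8 + 9/16*5/8 + 1/8*1/8 = 9/16 = pi_s_2  (ok)
  5/16*1/8 + 9/16*1/8 + 1/8*1/8 = 1/8 = pi_s_3  (ok)

Answer: 5/16 9/16 1/8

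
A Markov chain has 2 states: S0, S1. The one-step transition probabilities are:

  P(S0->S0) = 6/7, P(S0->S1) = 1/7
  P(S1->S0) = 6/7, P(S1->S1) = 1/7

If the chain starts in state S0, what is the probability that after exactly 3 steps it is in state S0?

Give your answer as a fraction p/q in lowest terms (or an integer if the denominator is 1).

Computing P^3 by repeated multiplication:
P^1 =
  S0: [6/7, 1/7]
  S1: [6/7, 1/7]
P^2 =
  S0: [6/7, 1/7]
  S1: [6/7, 1/7]
P^3 =
  S0: [6/7, 1/7]
  S1: [6/7, 1/7]

(P^3)[S0 -> S0] = 6/7

Answer: 6/7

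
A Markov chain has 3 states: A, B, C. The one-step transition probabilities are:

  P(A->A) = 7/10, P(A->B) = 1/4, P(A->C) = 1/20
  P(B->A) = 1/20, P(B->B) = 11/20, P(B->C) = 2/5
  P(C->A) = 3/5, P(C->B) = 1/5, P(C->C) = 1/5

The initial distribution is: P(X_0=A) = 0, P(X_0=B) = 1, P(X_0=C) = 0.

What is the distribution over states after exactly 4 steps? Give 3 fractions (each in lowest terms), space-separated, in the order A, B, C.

Propagating the distribution step by step (d_{t+1} = d_t * P):
d_0 = (A=0, B=1, C=0)
  d_1[A] = 0*7/10 + 1*1/20 + 0*3/5 = 1/20
  d_1[B] = 0*1/4 + 1*11/20 + 0*1/5 = 11/20
  d_1[C] = 0*1/20 + 1*2/5 + 0*1/5 = 2/5
d_1 = (A=1/20, B=11/20, C=2/5)
  d_2[A] = 1/20*7/10 + 11/20*1/20 + 2/5*3/5 = 121/400
  d_2[B] = 1/20*1/4 + 11/20*11/20 + 2/5*1/5 = 79/200
  d_2[C] = 1/20*1/20 + 11/20*2/5 + 2/5*1/5 = 121/400
d_2 = (A=121/400, B=79/200, C=121/400)
  d_3[A] = 121/400*7/10 + 79/200*1/20 + 121/400*3/5 = 413/1000
  d_3[B] = 121/400*1/4 + 79/200*11/20 + 121/400*1/5 = 2827/8000
  d_3[C] = 121/400*1/20 + 79/200*2/5 + 121/400*1/5 = 1869/8000
d_3 = (A=413/1000, B=2827/8000, C=1869/8000)
  d_4[A] = 413/1000*7/10 + 2827/8000*1/20 + 1869/8000*3/5 = 71511/160000
  d_4[B] = 413/1000*1/4 + 2827/8000*11/20 + 1869/8000*1/5 = 55093/160000
  d_4[C] = 413/1000*1/20 + 2827/8000*2/5 + 1869/8000*1/5 = 8349/40000
d_4 = (A=71511/160000, B=55093/160000, C=8349/40000)

Answer: 71511/160000 55093/160000 8349/40000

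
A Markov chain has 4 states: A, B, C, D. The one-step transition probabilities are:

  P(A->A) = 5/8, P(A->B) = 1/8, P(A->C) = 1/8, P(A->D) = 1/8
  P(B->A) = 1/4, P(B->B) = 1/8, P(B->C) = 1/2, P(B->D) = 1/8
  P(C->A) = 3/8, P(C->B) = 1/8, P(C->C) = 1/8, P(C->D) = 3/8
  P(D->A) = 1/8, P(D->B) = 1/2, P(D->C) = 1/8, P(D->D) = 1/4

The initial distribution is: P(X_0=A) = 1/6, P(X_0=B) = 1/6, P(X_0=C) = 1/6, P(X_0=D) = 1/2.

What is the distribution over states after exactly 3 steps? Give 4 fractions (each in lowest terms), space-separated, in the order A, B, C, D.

Propagating the distribution step by step (d_{t+1} = d_t * P):
d_0 = (A=1/6, B=1/6, C=1/6, D=1/2)
  d_1[A] = 1/6*5/8 + 1/6*1/4 + 1/6*3/8 + 1/2*1/8 = 13/48
  d_1[B] = 1/6*1/8 + 1/6*1/8 + 1/6*1/8 + 1/2*1/2 = 5/16
  d_1[C] = 1/6*1/8 + 1/6*1/2 + 1/6*1/8 + 1/2*1/8 = 3/16
  d_1[D] = 1/6*1/8 + 1/6*1/8 + 1/6*3/8 + 1/2*1/4 = 11/48
d_1 = (A=13/48, B=5/16, C=3/16, D=11/48)
  d_2[A] = 13/48*5/8 + 5/16*1/4 + 3/16*3/8 + 11/48*1/8 = 133/384
  d_2[B] = 13/48*1/8 + 5/16*1/8 + 3/16*1/8 + 11/48*1/2 = 27/128
  d_2[C] = 13/48*1/8 + 5/16*1/2 + 3/16*1/8 + 11/48*1/8 = 31/128
  d_2[D] = 13/48*1/8 + 5/16*1/8 + 3/16*3/8 + 11/48*1/4 = 77/384
d_2 = (A=133/384, B=27/128, C=31/128, D=77/384)
  d_3[A] = 133/384*5/8 + 27/128*1/4 + 31/128*3/8 + 77/384*1/8 = 1183/3072
  d_3[B] = 133/384*1/8 + 27/128*1/8 + 31/128*1/8 + 77/384*1/2 = 205/1024
  d_3[C] = 133/384*1/8 + 27/128*1/2 + 31/128*1/8 + 77/384*1/8 = 209/1024
  d_3[D] = 133/384*1/8 + 27/128*1/8 + 31/128*3/8 + 77/384*1/4 = 647/3072
d_3 = (A=1183/3072, B=205/1024, C=209/1024, D=647/3072)

Answer: 1183/3072 205/1024 209/1024 647/3072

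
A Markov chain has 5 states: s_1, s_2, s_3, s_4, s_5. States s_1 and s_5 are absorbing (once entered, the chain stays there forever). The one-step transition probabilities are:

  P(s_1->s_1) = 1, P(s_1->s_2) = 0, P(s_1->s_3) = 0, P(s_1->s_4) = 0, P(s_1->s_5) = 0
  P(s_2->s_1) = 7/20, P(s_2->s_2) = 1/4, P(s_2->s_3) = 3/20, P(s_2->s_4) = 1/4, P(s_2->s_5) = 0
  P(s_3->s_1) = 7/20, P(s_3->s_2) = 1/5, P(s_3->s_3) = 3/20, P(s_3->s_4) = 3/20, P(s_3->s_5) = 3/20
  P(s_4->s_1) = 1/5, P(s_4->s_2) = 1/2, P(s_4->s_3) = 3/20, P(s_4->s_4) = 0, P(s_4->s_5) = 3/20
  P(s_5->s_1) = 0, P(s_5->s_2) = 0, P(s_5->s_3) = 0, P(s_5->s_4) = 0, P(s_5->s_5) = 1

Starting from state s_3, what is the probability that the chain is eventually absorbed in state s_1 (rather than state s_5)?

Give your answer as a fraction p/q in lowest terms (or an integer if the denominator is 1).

Answer: 556/745

Derivation:
Let a_i = P(absorbed in s_1 | start in state i).
Boundary conditions: a_s_1 = 1, a_s_5 = 0.
For each transient state i, a_i = sum_j P(i->j) * a_j:
  a_s_2 = 7/20*a_s_1 + 1/4*a_s_2 + 3/20*a_s_3 + 1/4*a_s_4 + 0*a_s_5
  a_s_3 = 7/20*a_s_1 + 1/5*a_s_2 + 3/20*a_s_3 + 3/20*a_s_4 + 3/20*a_s_5
  a_s_4 = 1/5*a_s_1 + 1/2*a_s_2 + 3/20*a_s_3 + 0*a_s_4 + 3/20*a_s_5

Substituting a_s_1 = 1 and a_s_5 = 0, rearrange to (I - Q) a = r where r[i] = P(i -> s_1):
  [3/4, -3/20, -1/4] . (a_s_2, a_s_3, a_s_4) = 7/20
  [-1/5, 17/20, -3/20] . (a_s_2, a_s_3, a_s_4) = 7/20
  [-1/2, -3/20, 1] . (a_s_2, a_s_3, a_s_4) = 1/5

Solving yields:
  a_s_2 = 3218/3725
  a_s_3 = 556/745
  a_s_4 = 2771/3725

Starting state is s_3, so the absorption probability is a_s_3 = 556/745.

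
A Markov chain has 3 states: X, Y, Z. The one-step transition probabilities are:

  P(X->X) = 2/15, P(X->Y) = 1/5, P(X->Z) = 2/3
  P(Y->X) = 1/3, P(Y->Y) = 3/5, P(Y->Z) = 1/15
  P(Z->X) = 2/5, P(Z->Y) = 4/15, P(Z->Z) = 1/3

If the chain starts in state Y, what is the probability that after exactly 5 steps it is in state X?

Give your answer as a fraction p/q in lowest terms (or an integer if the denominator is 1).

Computing P^5 by repeated multiplication:
P^1 =
  X: [2/15, 1/5, 2/3]
  Y: [1/3, 3/5, 1/15]
  Z: [2/5, 4/15, 1/3]
P^2 =
  X: [79/225, 73/225, 73/225]
  Y: [61/225, 4/9, 64/225]
  Z: [62/225, 74/225, 89/225]
P^3 =
  X: [961/3375, 1186/3375, 1228/3375]
  Y: [1006/3375, 1339/3375, 206/675]
  Z: [1028/3375, 1208/3375, 1139/3375]
P^4 =
  X: [3044/10125, 18469/50625, 16936/50625]
  Y: [14887/50625, 19189/50625, 16549/50625]
  Z: [2986/10125, 18512/50625, 17183/50625]
P^5 =
  X: [224401/759375, 2237/6075, 255349/759375]
  Y: [225013/759375, 283558/759375, 250804/759375]
  Z: [225518/759375, 56026/151875, 253727/759375]

(P^5)[Y -> X] = 225013/759375

Answer: 225013/759375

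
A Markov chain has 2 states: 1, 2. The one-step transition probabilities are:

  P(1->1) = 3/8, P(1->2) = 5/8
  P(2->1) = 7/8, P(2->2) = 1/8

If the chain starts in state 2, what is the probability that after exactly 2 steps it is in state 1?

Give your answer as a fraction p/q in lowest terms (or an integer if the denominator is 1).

Answer: 7/16

Derivation:
Computing P^2 by repeated multiplication:
P^1 =
  1: [3/8, 5/8]
  2: [7/8, 1/8]
P^2 =
  1: [11/16, 5/16]
  2: [7/16, 9/16]

(P^2)[2 -> 1] = 7/16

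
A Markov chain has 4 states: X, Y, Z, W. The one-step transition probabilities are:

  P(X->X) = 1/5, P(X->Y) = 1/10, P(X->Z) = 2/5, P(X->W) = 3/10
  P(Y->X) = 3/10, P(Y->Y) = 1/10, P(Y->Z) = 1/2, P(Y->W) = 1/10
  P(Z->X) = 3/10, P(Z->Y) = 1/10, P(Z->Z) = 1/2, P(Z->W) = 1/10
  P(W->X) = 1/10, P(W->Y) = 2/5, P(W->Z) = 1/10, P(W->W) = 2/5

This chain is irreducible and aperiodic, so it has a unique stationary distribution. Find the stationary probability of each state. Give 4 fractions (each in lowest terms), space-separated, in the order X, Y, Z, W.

The stationary distribution satisfies pi = pi * P, i.e.:
  pi_X = 1/5*pi_X + 3/10*pi_Y + 3/10*pi_Z + 1/10*pi_W
  pi_Y = 1/10*pi_X + 1/10*pi_Y + 1/10*pi_Z + 2/5*pi_W
  pi_Z = 2/5*pi_X + 1/2*pi_Y + 1/2*pi_Z + 1/10*pi_W
  pi_W = 3/10*pi_X + 1/10*pi_Y + 1/10*pi_Z + 2/5*pi_W
with normalization: pi_X + pi_Y + pi_Z + pi_W = 1.

Using the first 3 balance equations plus normalization, the linear system A*pi = b is:
  [-4/5, 3/10, 3/10, 1/10] . pi = 0
  [1/10, -9/10, 1/10, 2/5] . pi = 0
  [2/5, 1/2, -1/2, 1/10] . pi = 0
  [1, 1, 1, 1] . pi = 1

Solving yields:
  pi_X = 19/81
  pi_Y = 22/135
  pi_Z = 53/135
  pi_W = 17/81

Verification (pi * P):
  19/81*1/5 + 22/135*3/10 + 53/135*3/10 + 17/81*1/10 = 19/81 = pi_X  (ok)
  19/81*1/10 + 22/135*1/10 + 53/135*1/10 + 17/81*2/5 = 22/135 = pi_Y  (ok)
  19/81*2/5 + 22/135*1/2 + 53/135*1/2 + 17/81*1/10 = 53/135 = pi_Z  (ok)
  19/81*3/10 + 22/135*1/10 + 53/135*1/10 + 17/81*2/5 = 17/81 = pi_W  (ok)

Answer: 19/81 22/135 53/135 17/81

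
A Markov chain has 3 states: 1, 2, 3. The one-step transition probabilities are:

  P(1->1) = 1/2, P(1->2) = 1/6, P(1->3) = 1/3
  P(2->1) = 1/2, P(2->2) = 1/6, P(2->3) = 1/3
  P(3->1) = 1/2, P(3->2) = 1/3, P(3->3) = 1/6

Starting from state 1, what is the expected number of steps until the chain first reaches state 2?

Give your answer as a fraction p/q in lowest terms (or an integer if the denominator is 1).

Answer: 14/3

Derivation:
Let h_i = expected steps to first reach 2 from state i.
Boundary: h_2 = 0.
First-step equations for the other states:
  h_1 = 1 + 1/2*h_1 + 1/6*h_2 + 1/3*h_3
  h_3 = 1 + 1/2*h_1 + 1/3*h_2 + 1/6*h_3

Substituting h_2 = 0 and rearranging gives the linear system (I - Q) h = 1:
  [1/2, -1/3] . (h_1, h_3) = 1
  [-1/2, 5/6] . (h_1, h_3) = 1

Solving yields:
  h_1 = 14/3
  h_3 = 4

Starting state is 1, so the expected hitting time is h_1 = 14/3.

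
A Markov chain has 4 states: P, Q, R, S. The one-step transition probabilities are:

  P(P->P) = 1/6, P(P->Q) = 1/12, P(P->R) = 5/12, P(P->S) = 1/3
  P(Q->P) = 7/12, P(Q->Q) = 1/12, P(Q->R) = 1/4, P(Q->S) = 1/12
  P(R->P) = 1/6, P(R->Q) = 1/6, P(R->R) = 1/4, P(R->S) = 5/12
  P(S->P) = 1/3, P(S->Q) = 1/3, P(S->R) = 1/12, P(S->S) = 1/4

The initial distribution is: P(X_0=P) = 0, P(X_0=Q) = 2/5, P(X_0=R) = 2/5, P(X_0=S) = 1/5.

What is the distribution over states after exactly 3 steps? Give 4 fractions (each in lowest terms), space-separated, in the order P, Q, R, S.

Propagating the distribution step by step (d_{t+1} = d_t * P):
d_0 = (P=0, Q=2/5, R=2/5, S=1/5)
  d_1[P] = 0*1/6 + 2/5*7/12 + 2/5*1/6 + 1/5*1/3 = 11/30
  d_1[Q] = 0*1/12 + 2/5*1/12 + 2/5*1/6 + 1/5*1/3 = 1/6
  d_1[R] = 0*5/12 + 2/5*1/4 + 2/5*1/4 + 1/5*1/12 = 13/60
  d_1[S] = 0*1/3 + 2/5*1/12 + 2/5*5/12 + 1/5*1/4 = 1/4
d_1 = (P=11/30, Q=1/6, R=13/60, S=1/4)
  d_2[P] = 11/30*1/6 + 1/6*7/12 + 13/60*1/6 + 1/4*1/3 = 5/18
  d_2[Q] = 11/30*1/12 + 1/6*1/12 + 13/60*1/6 + 1/4*1/3 = 59/360
  d_2[R] = 11/30*5/12 + 1/6*1/4 + 13/60*1/4 + 1/4*1/12 = 97/360
  d_2[S] = 11/30*1/3 + 1/6*1/12 + 13/60*5/12 + 1/4*1/4 = 13/45
d_2 = (P=5/18, Q=59/360, R=97/360, S=13/45)
  d_3[P] = 5/18*1/6 + 59/360*7/12 + 97/360*1/6 + 13/45*1/3 = 1223/4320
  d_3[Q] = 5/18*1/12 + 59/360*1/12 + 97/360*1/6 + 13/45*1/3 = 769/4320
  d_3[R] = 5/18*5/12 + 59/360*1/4 + 97/360*1/4 + 13/45*1/12 = 67/270
  d_3[S] = 5/18*1/3 + 59/360*1/12 + 97/360*5/12 + 13/45*1/4 = 157/540
d_3 = (P=1223/4320, Q=769/4320, R=67/270, S=157/540)

Answer: 1223/4320 769/4320 67/270 157/540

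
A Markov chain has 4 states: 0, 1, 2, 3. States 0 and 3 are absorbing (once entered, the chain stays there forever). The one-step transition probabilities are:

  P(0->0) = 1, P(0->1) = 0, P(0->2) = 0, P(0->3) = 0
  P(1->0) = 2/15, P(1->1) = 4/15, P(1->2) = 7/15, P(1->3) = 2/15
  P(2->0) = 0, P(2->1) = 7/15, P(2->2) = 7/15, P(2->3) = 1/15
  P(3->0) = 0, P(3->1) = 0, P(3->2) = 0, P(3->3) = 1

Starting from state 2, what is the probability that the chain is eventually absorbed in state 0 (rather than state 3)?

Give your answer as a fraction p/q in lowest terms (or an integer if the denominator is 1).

Answer: 14/39

Derivation:
Let a_i = P(absorbed in 0 | start in state i).
Boundary conditions: a_0 = 1, a_3 = 0.
For each transient state i, a_i = sum_j P(i->j) * a_j:
  a_1 = 2/15*a_0 + 4/15*a_1 + 7/15*a_2 + 2/15*a_3
  a_2 = 0*a_0 + 7/15*a_1 + 7/15*a_2 + 1/15*a_3

Substituting a_0 = 1 and a_3 = 0, rearrange to (I - Q) a = r where r[i] = P(i -> 0):
  [11/15, -7/15] . (a_1, a_2) = 2/15
  [-7/15, 8/15] . (a_1, a_2) = 0

Solving yields:
  a_1 = 16/39
  a_2 = 14/39

Starting state is 2, so the absorption probability is a_2 = 14/39.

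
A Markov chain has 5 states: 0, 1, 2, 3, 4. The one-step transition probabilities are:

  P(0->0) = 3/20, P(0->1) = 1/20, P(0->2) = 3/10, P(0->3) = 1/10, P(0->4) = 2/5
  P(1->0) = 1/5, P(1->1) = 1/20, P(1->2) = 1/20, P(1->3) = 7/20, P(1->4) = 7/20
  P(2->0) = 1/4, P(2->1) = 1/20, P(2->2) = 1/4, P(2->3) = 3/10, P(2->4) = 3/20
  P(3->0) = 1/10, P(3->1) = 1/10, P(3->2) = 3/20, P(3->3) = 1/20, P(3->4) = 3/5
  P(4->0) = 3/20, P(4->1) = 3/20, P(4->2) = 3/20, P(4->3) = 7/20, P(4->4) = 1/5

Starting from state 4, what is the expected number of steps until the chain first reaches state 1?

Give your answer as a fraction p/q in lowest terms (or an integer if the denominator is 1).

Let h_i = expected steps to first reach 1 from state i.
Boundary: h_1 = 0.
First-step equations for the other states:
  h_0 = 1 + 3/20*h_0 + 1/20*h_1 + 3/10*h_2 + 1/10*h_3 + 2/5*h_4
  h_2 = 1 + 1/4*h_0 + 1/20*h_1 + 1/4*h_2 + 3/10*h_3 + 3/20*h_4
  h_3 = 1 + 1/10*h_0 + 1/10*h_1 + 3/20*h_2 + 1/20*h_3 + 3/5*h_4
  h_4 = 1 + 3/20*h_0 + 3/20*h_1 + 3/20*h_2 + 7/20*h_3 + 1/5*h_4

Substituting h_1 = 0 and rearranging gives the linear system (I - Q) h = 1:
  [17/20, -3/10, -1/10, -2/5] . (h_0, h_2, h_3, h_4) = 1
  [-1/4, 3/4, -3/10, -3/20] . (h_0, h_2, h_3, h_4) = 1
  [-1/10, -3/20, 19/20, -3/5] . (h_0, h_2, h_3, h_4) = 1
  [-3/20, -3/20, -7/20, 4/5] . (h_0, h_2, h_3, h_4) = 1

Solving yields:
  h_0 = 33700/3139
  h_2 = 102170/9417
  h_3 = 31410/3139
  h_4 = 30370/3139

Starting state is 4, so the expected hitting time is h_4 = 30370/3139.

Answer: 30370/3139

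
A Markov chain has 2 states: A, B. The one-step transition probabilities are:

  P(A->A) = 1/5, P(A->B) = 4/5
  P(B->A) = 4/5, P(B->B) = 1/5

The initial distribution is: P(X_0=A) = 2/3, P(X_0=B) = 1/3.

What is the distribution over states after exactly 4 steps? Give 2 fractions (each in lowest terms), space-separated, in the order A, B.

Answer: 326/625 299/625

Derivation:
Propagating the distribution step by step (d_{t+1} = d_t * P):
d_0 = (A=2/3, B=1/3)
  d_1[A] = 2/3*1/5 + 1/3*4/5 = 2/5
  d_1[B] = 2/3*4/5 + 1/3*1/5 = 3/5
d_1 = (A=2/5, B=3/5)
  d_2[A] = 2/5*1/5 + 3/5*4/5 = 14/25
  d_2[B] = 2/5*4/5 + 3/5*1/5 = 11/25
d_2 = (A=14/25, B=11/25)
  d_3[A] = 14/25*1/5 + 11/25*4/5 = 58/125
  d_3[B] = 14/25*4/5 + 11/25*1/5 = 67/125
d_3 = (A=58/125, B=67/125)
  d_4[A] = 58/125*1/5 + 67/125*4/5 = 326/625
  d_4[B] = 58/125*4/5 + 67/125*1/5 = 299/625
d_4 = (A=326/625, B=299/625)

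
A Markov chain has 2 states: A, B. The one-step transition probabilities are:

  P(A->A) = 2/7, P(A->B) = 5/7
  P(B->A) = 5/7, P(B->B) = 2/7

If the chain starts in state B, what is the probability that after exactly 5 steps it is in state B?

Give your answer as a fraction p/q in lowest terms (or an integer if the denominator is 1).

Answer: 8282/16807

Derivation:
Computing P^5 by repeated multiplication:
P^1 =
  A: [2/7, 5/7]
  B: [5/7, 2/7]
P^2 =
  A: [29/49, 20/49]
  B: [20/49, 29/49]
P^3 =
  A: [158/343, 185/343]
  B: [185/343, 158/343]
P^4 =
  A: [1241/2401, 1160/2401]
  B: [1160/2401, 1241/2401]
P^5 =
  A: [8282/16807, 8525/16807]
  B: [8525/16807, 8282/16807]

(P^5)[B -> B] = 8282/16807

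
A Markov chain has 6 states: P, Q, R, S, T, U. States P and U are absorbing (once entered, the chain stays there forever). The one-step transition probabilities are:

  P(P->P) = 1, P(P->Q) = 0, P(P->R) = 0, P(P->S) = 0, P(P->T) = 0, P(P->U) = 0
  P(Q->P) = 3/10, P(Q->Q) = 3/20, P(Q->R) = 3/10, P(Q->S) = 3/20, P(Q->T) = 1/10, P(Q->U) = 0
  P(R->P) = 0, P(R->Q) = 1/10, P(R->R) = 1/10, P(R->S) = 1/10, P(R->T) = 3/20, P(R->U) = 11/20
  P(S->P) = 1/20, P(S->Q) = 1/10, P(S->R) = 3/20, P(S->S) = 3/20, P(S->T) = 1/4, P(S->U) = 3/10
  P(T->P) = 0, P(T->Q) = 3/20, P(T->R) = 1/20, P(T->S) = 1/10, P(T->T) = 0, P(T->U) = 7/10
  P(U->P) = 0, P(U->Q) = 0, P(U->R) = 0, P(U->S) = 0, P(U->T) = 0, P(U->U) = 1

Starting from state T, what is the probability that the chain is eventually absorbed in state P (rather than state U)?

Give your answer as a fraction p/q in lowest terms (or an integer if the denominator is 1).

Answer: 497/6180

Derivation:
Let a_i = P(absorbed in P | start in state i).
Boundary conditions: a_P = 1, a_U = 0.
For each transient state i, a_i = sum_j P(i->j) * a_j:
  a_Q = 3/10*a_P + 3/20*a_Q + 3/10*a_R + 3/20*a_S + 1/10*a_T + 0*a_U
  a_R = 0*a_P + 1/10*a_Q + 1/10*a_R + 1/10*a_S + 3/20*a_T + 11/20*a_U
  a_S = 1/20*a_P + 1/10*a_Q + 3/20*a_R + 3/20*a_S + 1/4*a_T + 3/10*a_U
  a_T = 0*a_P + 3/20*a_Q + 1/20*a_R + 1/10*a_S + 0*a_T + 7/10*a_U

Substituting a_P = 1 and a_U = 0, rearrange to (I - Q) a = r where r[i] = P(i -> P):
  [17/20, -3/10, -3/20, -1/10] . (a_Q, a_R, a_S, a_T) = 3/10
  [-1/10, 9/10, -1/10, -3/20] . (a_Q, a_R, a_S, a_T) = 0
  [-1/10, -3/20, 17/20, -1/4] . (a_Q, a_R, a_S, a_T) = 1/20
  [-3/20, -1/20, -1/10, 1] . (a_Q, a_R, a_S, a_T) = 0

Solving yields:
  a_Q = 35869/86520
  a_R = 1307/17304
  a_S = 1787/12360
  a_T = 497/6180

Starting state is T, so the absorption probability is a_T = 497/6180.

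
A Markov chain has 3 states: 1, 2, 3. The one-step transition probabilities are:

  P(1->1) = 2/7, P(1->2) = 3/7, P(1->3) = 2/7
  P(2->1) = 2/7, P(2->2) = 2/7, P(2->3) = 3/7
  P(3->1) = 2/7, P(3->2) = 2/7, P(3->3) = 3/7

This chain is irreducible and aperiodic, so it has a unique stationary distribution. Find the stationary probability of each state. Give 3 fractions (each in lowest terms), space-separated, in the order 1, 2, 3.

The stationary distribution satisfies pi = pi * P, i.e.:
  pi_1 = 2/7*pi_1 + 2/7*pi_2 + 2/7*pi_3
  pi_2 = 3/7*pi_1 + 2/7*pi_2 + 2/7*pi_3
  pi_3 = 2/7*pi_1 + 3/7*pi_2 + 3/7*pi_3
with normalization: pi_1 + pi_2 + pi_3 = 1.

Using the first 2 balance equations plus normalization, the linear system A*pi = b is:
  [-5/7, 2/7, 2/7] . pi = 0
  [3/7, -5/7, 2/7] . pi = 0
  [1, 1, 1] . pi = 1

Solving yields:
  pi_1 = 2/7
  pi_2 = 16/49
  pi_3 = 19/49

Verification (pi * P):
  2/7*2/7 + 16/49*2/7 + 19/49*2/7 = 2/7 = pi_1  (ok)
  2/7*3/7 + 16/49*2/7 + 19/49*2/7 = 16/49 = pi_2  (ok)
  2/7*2/7 + 16/49*3/7 + 19/49*3/7 = 19/49 = pi_3  (ok)

Answer: 2/7 16/49 19/49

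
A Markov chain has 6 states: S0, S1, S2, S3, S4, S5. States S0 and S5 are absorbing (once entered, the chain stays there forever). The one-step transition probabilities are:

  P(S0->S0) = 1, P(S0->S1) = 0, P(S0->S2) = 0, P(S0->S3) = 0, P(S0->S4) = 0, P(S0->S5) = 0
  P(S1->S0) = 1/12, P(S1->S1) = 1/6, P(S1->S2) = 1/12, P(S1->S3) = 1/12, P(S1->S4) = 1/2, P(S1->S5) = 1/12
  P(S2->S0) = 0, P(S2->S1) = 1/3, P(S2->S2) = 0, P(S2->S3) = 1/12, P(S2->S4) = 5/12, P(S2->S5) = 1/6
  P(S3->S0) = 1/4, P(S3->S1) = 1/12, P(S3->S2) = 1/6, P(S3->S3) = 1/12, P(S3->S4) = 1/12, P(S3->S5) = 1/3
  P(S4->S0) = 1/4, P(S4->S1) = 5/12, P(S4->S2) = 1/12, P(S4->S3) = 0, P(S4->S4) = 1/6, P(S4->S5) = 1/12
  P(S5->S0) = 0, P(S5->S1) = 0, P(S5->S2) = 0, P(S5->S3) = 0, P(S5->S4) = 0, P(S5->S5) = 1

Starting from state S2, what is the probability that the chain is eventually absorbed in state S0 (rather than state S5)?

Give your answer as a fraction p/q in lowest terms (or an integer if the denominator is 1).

Answer: 3622/7231

Derivation:
Let a_i = P(absorbed in S0 | start in state i).
Boundary conditions: a_S0 = 1, a_S5 = 0.
For each transient state i, a_i = sum_j P(i->j) * a_j:
  a_S1 = 1/12*a_S0 + 1/6*a_S1 + 1/12*a_S2 + 1/12*a_S3 + 1/2*a_S4 + 1/12*a_S5
  a_S2 = 0*a_S0 + 1/3*a_S1 + 0*a_S2 + 1/12*a_S3 + 5/12*a_S4 + 1/6*a_S5
  a_S3 = 1/4*a_S0 + 1/12*a_S1 + 1/6*a_S2 + 1/12*a_S3 + 1/12*a_S4 + 1/3*a_S5
  a_S4 = 1/4*a_S0 + 5/12*a_S1 + 1/12*a_S2 + 0*a_S3 + 1/6*a_S4 + 1/12*a_S5

Substituting a_S0 = 1 and a_S5 = 0, rearrange to (I - Q) a = r where r[i] = P(i -> S0):
  [5/6, -1/12, -1/12, -1/2] . (a_S1, a_S2, a_S3, a_S4) = 1/12
  [-1/3, 1, -1/12, -5/12] . (a_S1, a_S2, a_S3, a_S4) = 0
  [-1/12, -1/6, 11/12, -1/12] . (a_S1, a_S2, a_S3, a_S4) = 1/4
  [-5/12, -1/12, 0, 5/6] . (a_S1, a_S2, a_S3, a_S4) = 1/4

Solving yields:
  a_S1 = 4211/7231
  a_S2 = 3622/7231
  a_S3 = 3435/7231
  a_S4 = 4637/7231

Starting state is S2, so the absorption probability is a_S2 = 3622/7231.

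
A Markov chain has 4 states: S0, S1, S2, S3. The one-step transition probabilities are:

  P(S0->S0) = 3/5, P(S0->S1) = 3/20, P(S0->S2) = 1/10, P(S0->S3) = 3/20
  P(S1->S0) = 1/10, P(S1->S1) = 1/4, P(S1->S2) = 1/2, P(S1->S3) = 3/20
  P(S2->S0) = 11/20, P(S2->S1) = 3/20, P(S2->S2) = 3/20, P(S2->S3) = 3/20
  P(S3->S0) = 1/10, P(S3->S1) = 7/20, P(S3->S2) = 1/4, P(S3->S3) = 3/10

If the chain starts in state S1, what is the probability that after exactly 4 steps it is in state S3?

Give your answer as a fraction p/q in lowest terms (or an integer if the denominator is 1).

Computing P^4 by repeated multiplication:
P^1 =
  S0: [3/5, 3/20, 1/10, 3/20]
  S1: [1/10, 1/4, 1/2, 3/20]
  S2: [11/20, 3/20, 3/20, 3/20]
  S3: [1/10, 7/20, 1/4, 3/10]
P^2 =
  S0: [89/200, 39/200, 3/16, 69/400]
  S1: [3/8, 41/200, 99/400, 69/400]
  S2: [177/400, 39/200, 19/100, 69/400]
  S3: [21/80, 49/200, 119/400, 39/200]
P^3 =
  S0: [651/1600, 51/250, 853/4000, 1407/8000]
  S1: [3191/8000, 41/200, 881/4000, 1407/8000]
  S2: [1627/4000, 51/250, 1707/8000, 1407/8000]
  S3: [2921/8000, 427/2000, 1937/8000, 717/4000]
P^4 =
  S0: [1997/5000, 8223/40000, 34983/160000, 28221/160000]
  S1: [7971/20000, 8227/40000, 35103/160000, 28221/160000]
  S2: [63903/160000, 8223/40000, 4373/20000, 28221/160000]
  S3: [62643/160000, 259/1250, 35903/160000, 14151/80000]

(P^4)[S1 -> S3] = 28221/160000

Answer: 28221/160000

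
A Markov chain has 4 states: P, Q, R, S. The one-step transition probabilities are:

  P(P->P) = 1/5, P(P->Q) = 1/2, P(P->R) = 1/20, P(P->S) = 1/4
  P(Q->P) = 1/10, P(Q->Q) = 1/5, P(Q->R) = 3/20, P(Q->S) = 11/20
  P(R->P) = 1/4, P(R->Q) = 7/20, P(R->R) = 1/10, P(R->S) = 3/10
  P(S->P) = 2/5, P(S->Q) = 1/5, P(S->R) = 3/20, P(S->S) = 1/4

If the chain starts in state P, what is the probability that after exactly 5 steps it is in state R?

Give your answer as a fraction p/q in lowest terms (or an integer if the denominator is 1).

Computing P^5 by repeated multiplication:
P^1 =
  P: [1/5, 1/2, 1/20, 1/4]
  Q: [1/10, 1/5, 3/20, 11/20]
  R: [1/4, 7/20, 1/10, 3/10]
  S: [2/5, 1/5, 3/20, 1/4]
P^2 =
  P: [81/400, 107/400, 51/400, 161/400]
  Q: [119/400, 101/400, 53/400, 127/400]
  R: [23/100, 29/100, 3/25, 9/25]
  S: [19/80, 137/400, 41/400, 127/400]
P^3 =
  P: [2081/8000, 2239/8000, 987/8000, 2693/8000]
  Q: [1959/8000, 2473/8000, 909/8000, 2659/8000]
  R: [249/1000, 287/1000, 121/1000, 343/1000]
  S: [15/64, 2293/8000, 969/8000, 2863/8000]
P^4 =
  P: [39281/160000, 47447/160000, 18851/160000, 54421/160000]
  Q: [38599/160000, 46481/160000, 19173/160000, 55747/160000]
  R: [4919/20000, 5857/20000, 2381/20000, 6843/20000]
  S: [7967/32000, 46157/160000, 19281/160000, 54727/160000]
P^5 =
  P: [781641/3200000, 932239/3200000, 382587/3200000, 1103533/3200000]
  Q: [789199/3200000, 929113/3200000, 383629/3200000, 1098059/3200000]
  R: [98039/400000, 116657/400000, 47781/400000, 137523/400000]
  S: [6287/25600, 936853/3200000, 381049/3200000, 1096223/3200000]

(P^5)[P -> R] = 382587/3200000

Answer: 382587/3200000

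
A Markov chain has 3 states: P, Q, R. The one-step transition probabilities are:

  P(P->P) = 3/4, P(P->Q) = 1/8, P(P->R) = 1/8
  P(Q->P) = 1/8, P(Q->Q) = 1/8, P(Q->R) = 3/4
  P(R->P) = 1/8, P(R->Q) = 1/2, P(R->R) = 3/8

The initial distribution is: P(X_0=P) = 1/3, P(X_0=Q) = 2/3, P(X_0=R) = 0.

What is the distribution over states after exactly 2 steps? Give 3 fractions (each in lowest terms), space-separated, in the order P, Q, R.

Answer: 1/3 21/64 65/192

Derivation:
Propagating the distribution step by step (d_{t+1} = d_t * P):
d_0 = (P=1/3, Q=2/3, R=0)
  d_1[P] = 1/3*3/4 + 2/3*1/8 + 0*1/8 = 1/3
  d_1[Q] = 1/3*1/8 + 2/3*1/8 + 0*1/2 = 1/8
  d_1[R] = 1/3*1/8 + 2/3*3/4 + 0*3/8 = 13/24
d_1 = (P=1/3, Q=1/8, R=13/24)
  d_2[P] = 1/3*3/4 + 1/8*1/8 + 13/24*1/8 = 1/3
  d_2[Q] = 1/3*1/8 + 1/8*1/8 + 13/24*1/2 = 21/64
  d_2[R] = 1/3*1/8 + 1/8*3/4 + 13/24*3/8 = 65/192
d_2 = (P=1/3, Q=21/64, R=65/192)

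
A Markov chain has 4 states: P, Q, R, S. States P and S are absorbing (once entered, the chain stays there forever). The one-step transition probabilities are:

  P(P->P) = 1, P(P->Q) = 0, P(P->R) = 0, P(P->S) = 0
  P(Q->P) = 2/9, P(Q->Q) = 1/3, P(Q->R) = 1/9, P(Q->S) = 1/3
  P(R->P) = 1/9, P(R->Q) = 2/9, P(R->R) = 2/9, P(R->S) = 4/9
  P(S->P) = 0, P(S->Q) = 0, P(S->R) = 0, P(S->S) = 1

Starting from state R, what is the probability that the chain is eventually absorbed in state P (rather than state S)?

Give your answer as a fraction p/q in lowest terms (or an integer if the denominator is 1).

Answer: 1/4

Derivation:
Let a_i = P(absorbed in P | start in state i).
Boundary conditions: a_P = 1, a_S = 0.
For each transient state i, a_i = sum_j P(i->j) * a_j:
  a_Q = 2/9*a_P + 1/3*a_Q + 1/9*a_R + 1/3*a_S
  a_R = 1/9*a_P + 2/9*a_Q + 2/9*a_R + 4/9*a_S

Substituting a_P = 1 and a_S = 0, rearrange to (I - Q) a = r where r[i] = P(i -> P):
  [2/3, -1/9] . (a_Q, a_R) = 2/9
  [-2/9, 7/9] . (a_Q, a_R) = 1/9

Solving yields:
  a_Q = 3/8
  a_R = 1/4

Starting state is R, so the absorption probability is a_R = 1/4.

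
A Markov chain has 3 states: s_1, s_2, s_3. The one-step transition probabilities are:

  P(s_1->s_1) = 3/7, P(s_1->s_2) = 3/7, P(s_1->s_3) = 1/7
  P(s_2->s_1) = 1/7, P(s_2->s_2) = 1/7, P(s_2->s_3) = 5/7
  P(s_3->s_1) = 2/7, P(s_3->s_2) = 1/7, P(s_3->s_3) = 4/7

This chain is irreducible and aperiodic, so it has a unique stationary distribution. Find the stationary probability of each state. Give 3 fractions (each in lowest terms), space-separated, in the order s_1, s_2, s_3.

Answer: 13/44 5/22 21/44

Derivation:
The stationary distribution satisfies pi = pi * P, i.e.:
  pi_s_1 = 3/7*pi_s_1 + 1/7*pi_s_2 + 2/7*pi_s_3
  pi_s_2 = 3/7*pi_s_1 + 1/7*pi_s_2 + 1/7*pi_s_3
  pi_s_3 = 1/7*pi_s_1 + 5/7*pi_s_2 + 4/7*pi_s_3
with normalization: pi_s_1 + pi_s_2 + pi_s_3 = 1.

Using the first 2 balance equations plus normalization, the linear system A*pi = b is:
  [-4/7, 1/7, 2/7] . pi = 0
  [3/7, -6/7, 1/7] . pi = 0
  [1, 1, 1] . pi = 1

Solving yields:
  pi_s_1 = 13/44
  pi_s_2 = 5/22
  pi_s_3 = 21/44

Verification (pi * P):
  13/44*3/7 + 5/22*1/7 + 21/44*2/7 = 13/44 = pi_s_1  (ok)
  13/44*3/7 + 5/22*1/7 + 21/44*1/7 = 5/22 = pi_s_2  (ok)
  13/44*1/7 + 5/22*5/7 + 21/44*4/7 = 21/44 = pi_s_3  (ok)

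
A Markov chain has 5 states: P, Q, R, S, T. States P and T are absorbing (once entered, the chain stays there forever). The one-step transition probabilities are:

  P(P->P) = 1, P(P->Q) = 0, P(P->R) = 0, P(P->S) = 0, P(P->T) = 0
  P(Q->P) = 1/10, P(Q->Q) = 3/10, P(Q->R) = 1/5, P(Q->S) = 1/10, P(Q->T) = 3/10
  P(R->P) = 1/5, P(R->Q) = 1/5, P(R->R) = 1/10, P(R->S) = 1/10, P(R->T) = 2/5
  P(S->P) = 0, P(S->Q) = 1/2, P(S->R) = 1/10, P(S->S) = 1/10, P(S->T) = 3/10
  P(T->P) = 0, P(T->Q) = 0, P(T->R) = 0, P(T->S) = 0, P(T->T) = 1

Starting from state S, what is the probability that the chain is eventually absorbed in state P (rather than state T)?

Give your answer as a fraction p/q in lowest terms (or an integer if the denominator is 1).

Let a_i = P(absorbed in P | start in state i).
Boundary conditions: a_P = 1, a_T = 0.
For each transient state i, a_i = sum_j P(i->j) * a_j:
  a_Q = 1/10*a_P + 3/10*a_Q + 1/5*a_R + 1/10*a_S + 3/10*a_T
  a_R = 1/5*a_P + 1/5*a_Q + 1/10*a_R + 1/10*a_S + 2/5*a_T
  a_S = 0*a_P + 1/2*a_Q + 1/10*a_R + 1/10*a_S + 3/10*a_T

Substituting a_P = 1 and a_T = 0, rearrange to (I - Q) a = r where r[i] = P(i -> P):
  [7/10, -1/5, -1/10] . (a_Q, a_R, a_S) = 1/10
  [-1/5, 9/10, -1/10] . (a_Q, a_R, a_S) = 1/5
  [-1/2, -1/10, 9/10] . (a_Q, a_R, a_S) = 0

Solving yields:
  a_Q = 118/467
  a_R = 139/467
  a_S = 81/467

Starting state is S, so the absorption probability is a_S = 81/467.

Answer: 81/467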